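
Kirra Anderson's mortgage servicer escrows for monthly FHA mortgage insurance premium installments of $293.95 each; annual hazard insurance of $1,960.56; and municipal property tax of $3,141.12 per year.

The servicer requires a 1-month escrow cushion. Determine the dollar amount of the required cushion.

FHA mortgage insurance premium = $293.95 × 12 = $3,527.40 annually
Hazard insurance = $1,960.56 annually
Municipal property tax = $3,141.12 annually
Total per year = $3,527.40 + $1,960.56 + $3,141.12 = $8,629.08
Monthly = $8,629.08 ÷ 12 = $719.09
Required cushion = 1 × $719.09 = $719.09

$719.09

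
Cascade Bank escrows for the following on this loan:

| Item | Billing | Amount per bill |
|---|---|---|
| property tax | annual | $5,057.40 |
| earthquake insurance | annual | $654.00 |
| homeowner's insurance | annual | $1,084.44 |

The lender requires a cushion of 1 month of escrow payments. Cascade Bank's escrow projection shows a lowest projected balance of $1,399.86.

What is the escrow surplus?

$833.54

Property tax: $5,057.40/yr
Earthquake insurance: $654.00/yr
Homeowner's insurance: $1,084.44/yr
Total per year = $5,057.40 + $654.00 + $1,084.44 = $6,795.84
Monthly escrow = $6,795.84 ÷ 12 = $566.32
Cushion = 1 × $566.32 = $566.32
Excess over cushion: $1,399.86 − $566.32 = $833.54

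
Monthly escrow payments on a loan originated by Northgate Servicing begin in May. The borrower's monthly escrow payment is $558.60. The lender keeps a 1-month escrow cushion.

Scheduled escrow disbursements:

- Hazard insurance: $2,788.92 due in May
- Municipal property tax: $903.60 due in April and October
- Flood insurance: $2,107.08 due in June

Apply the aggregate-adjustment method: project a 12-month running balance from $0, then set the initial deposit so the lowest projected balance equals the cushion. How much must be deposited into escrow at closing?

$4,337.40

Cushion = 1 × $558.60 = $558.60
Trial balance (start $0, +$558.60 each month, − disbursements):
  May: +$558.60 − $2,788.92 → -$2,230.32
  Jun: +$558.60 − $2,107.08 → -$3,778.80
  Jul: +$558.60 → -$3,220.20
  Aug: +$558.60 → -$2,661.60
  Sep: +$558.60 → -$2,103.00
  Oct: +$558.60 − $903.60 → -$2,448.00
  Nov: +$558.60 → -$1,889.40
  Dec: +$558.60 → -$1,330.80
  Jan: +$558.60 → -$772.20
  Feb: +$558.60 → -$213.60
  Mar: +$558.60 → $345.00
  Apr: +$558.60 − $903.60 → $0.00
Lowest trial balance = -$3,778.80 (Jun)
Initial deposit = cushion − low point = $558.60 − (-$3,778.80) = $4,337.40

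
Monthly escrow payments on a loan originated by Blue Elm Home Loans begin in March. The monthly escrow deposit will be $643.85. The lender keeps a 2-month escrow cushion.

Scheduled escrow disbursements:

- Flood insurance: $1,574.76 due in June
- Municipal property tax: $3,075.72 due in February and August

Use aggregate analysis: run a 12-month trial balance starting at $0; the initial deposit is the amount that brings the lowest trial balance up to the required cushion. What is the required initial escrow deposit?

Cushion = 2 × $643.85 = $1,287.70
Trial balance (start $0, +$643.85 each month, − disbursements):
  Mar: +$643.85 → $643.85
  Apr: +$643.85 → $1,287.70
  May: +$643.85 → $1,931.55
  Jun: +$643.85 − $1,574.76 → $1,000.64
  Jul: +$643.85 → $1,644.49
  Aug: +$643.85 − $3,075.72 → -$787.38
  Sep: +$643.85 → -$143.53
  Oct: +$643.85 → $500.32
  Nov: +$643.85 → $1,144.17
  Dec: +$643.85 → $1,788.02
  Jan: +$643.85 → $2,431.87
  Feb: +$643.85 − $3,075.72 → $0.00
Lowest trial balance = -$787.38 (Aug)
Initial deposit = cushion − low point = $1,287.70 − (-$787.38) = $2,075.08

$2,075.08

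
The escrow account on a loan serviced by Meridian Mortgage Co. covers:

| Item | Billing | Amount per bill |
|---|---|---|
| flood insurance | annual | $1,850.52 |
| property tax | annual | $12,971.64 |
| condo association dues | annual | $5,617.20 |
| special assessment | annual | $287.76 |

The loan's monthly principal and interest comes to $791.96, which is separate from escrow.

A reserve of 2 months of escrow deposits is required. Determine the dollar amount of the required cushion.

$3,454.52

Flood insurance: $1,850.52 per year
Property tax: $12,971.64 per year
Condo association dues: $5,617.20 per year
Special assessment: $287.76 per year
Annual escrow total = $1,850.52 + $12,971.64 + $5,617.20 + $287.76 = $20,727.12
Monthly = $20,727.12 / 12 = $1,727.26
Required cushion = 2 × $1,727.26 = $3,454.52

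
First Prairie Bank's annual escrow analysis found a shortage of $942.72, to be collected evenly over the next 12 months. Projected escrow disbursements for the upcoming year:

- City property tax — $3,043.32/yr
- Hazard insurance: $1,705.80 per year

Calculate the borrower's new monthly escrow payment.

City property tax — $3,043.32 annually
Hazard insurance — $1,705.80 annually
Total per year = $4,749.12
Base monthly escrow = $4,749.12 / 12 = $395.76
Monthly shortage recovery: $942.72 / 12 = $78.56
New monthly escrow = $395.76 + $78.56 = $474.32

$474.32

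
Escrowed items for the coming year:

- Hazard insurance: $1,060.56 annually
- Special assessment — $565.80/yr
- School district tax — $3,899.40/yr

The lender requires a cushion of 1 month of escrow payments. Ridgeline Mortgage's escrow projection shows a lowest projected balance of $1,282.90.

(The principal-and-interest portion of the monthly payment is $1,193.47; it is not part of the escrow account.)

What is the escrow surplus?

$822.42

Hazard insurance — $1,060.56
Special assessment — $565.80
School district tax — $3,899.40
Annual escrow total = $1,060.56 + $565.80 + $3,899.40 = $5,525.76
Per month = $5,525.76 / 12 = $460.48
Required reserve = 1 × $460.48 = $460.48
Surplus = $1,282.90 − $460.48 = $822.42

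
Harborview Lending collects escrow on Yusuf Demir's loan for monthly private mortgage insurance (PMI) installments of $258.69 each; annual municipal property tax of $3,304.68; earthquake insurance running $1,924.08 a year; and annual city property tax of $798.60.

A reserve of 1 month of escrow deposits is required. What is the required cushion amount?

Private mortgage insurance (PMI) = $258.69 × 12 = $3,104.28/yr
Municipal property tax = $3,304.68/yr
Earthquake insurance = $1,924.08/yr
City property tax = $798.60/yr
Annual escrow total = $9,131.64
Per month = $9,131.64 ÷ 12 = $760.97
Required cushion = 1 × $760.97 = $760.97

$760.97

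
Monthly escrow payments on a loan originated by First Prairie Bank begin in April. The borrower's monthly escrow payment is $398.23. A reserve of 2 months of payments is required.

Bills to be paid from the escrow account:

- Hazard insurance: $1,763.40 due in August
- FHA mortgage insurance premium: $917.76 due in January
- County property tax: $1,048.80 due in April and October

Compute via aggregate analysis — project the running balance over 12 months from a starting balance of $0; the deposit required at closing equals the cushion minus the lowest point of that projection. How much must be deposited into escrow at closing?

Cushion = 2 × $398.23 = $796.46
Trial balance (start $0, +$398.23 each month, − disbursements):
  Apr: +$398.23 − $1,048.80 → -$650.57
  May: +$398.23 → -$252.34
  Jun: +$398.23 → $145.89
  Jul: +$398.23 → $544.12
  Aug: +$398.23 − $1,763.40 → -$821.05
  Sep: +$398.23 → -$422.82
  Oct: +$398.23 − $1,048.80 → -$1,073.39
  Nov: +$398.23 → -$675.16
  Dec: +$398.23 → -$276.93
  Jan: +$398.23 − $917.76 → -$796.46
  Feb: +$398.23 → -$398.23
  Mar: +$398.23 → $0.00
Lowest trial balance = -$1,073.39 (Oct)
Initial deposit = cushion − low point = $796.46 − (-$1,073.39) = $1,869.85

$1,869.85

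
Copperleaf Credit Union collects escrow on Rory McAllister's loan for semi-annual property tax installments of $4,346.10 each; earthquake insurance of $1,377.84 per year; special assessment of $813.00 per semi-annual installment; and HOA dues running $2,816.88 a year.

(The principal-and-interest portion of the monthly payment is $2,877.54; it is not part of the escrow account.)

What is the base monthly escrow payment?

Property tax: $4,346.10 × 2 = $8,692.20/yr
Earthquake insurance: $1,377.84/yr
Special assessment: $813.00 × 2 = $1,626.00/yr
HOA dues: $2,816.88/yr
Total annual escrow = $14,512.92
Per month = $14,512.92 / 12 = $1,209.41

$1,209.41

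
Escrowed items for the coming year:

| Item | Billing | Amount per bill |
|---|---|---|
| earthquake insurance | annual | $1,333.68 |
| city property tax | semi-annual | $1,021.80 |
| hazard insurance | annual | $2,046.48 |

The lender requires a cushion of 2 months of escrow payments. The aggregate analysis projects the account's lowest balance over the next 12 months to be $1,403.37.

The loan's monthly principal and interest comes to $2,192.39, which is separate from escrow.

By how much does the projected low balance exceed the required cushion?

Earthquake insurance — $1,333.68/yr
City property tax — $1,021.80 × 2 = $2,043.60/yr
Hazard insurance — $2,046.48/yr
Combined annual = $1,333.68 + $2,043.60 + $2,046.48 = $5,423.76
Per month = $5,423.76 / 12 = $451.98
Required cushion = 2 × $451.98 = $903.96
Excess over cushion: $1,403.37 − $903.96 = $499.41

$499.41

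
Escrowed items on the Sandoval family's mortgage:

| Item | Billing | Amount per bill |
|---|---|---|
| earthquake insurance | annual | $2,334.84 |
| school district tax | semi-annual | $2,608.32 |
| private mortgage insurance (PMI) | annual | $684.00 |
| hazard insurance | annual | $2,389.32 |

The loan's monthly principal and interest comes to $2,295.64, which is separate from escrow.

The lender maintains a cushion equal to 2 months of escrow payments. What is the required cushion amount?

Earthquake insurance = $2,334.84
School district tax = $2,608.32 × 2 = $5,216.64
Private mortgage insurance (PMI) = $684.00
Hazard insurance = $2,389.32
Annual escrow total = $10,624.80
Monthly = $10,624.80 / 12 = $885.40
Reserve = 2 × $885.40 = $1,770.80

$1,770.80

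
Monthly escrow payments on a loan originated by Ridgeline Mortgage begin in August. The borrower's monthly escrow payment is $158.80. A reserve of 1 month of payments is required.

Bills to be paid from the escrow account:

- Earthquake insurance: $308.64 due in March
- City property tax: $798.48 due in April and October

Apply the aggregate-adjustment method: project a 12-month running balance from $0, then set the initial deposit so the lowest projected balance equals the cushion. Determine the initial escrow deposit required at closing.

Cushion = 1 × $158.80 = $158.80
Trial balance (start $0, +$158.80 each month, − disbursements):
  Aug: +$158.80 → $158.80
  Sep: +$158.80 → $317.60
  Oct: +$158.80 − $798.48 → -$322.08
  Nov: +$158.80 → -$163.28
  Dec: +$158.80 → -$4.48
  Jan: +$158.80 → $154.32
  Feb: +$158.80 → $313.12
  Mar: +$158.80 − $308.64 → $163.28
  Apr: +$158.80 − $798.48 → -$476.40
  May: +$158.80 → -$317.60
  Jun: +$158.80 → -$158.80
  Jul: +$158.80 → $0.00
Lowest trial balance = -$476.40 (Apr)
Initial deposit = cushion − low point = $158.80 − (-$476.40) = $635.20

$635.20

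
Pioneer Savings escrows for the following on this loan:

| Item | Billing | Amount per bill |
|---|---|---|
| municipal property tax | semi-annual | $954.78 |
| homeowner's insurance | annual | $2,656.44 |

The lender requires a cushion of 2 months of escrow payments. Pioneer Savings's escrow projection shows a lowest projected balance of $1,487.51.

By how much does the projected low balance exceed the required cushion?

Municipal property tax = $954.78 × 2 = $1,909.56
Homeowner's insurance = $2,656.44
Yearly total = $4,566.00
Monthly escrow = $4,566.00 ÷ 12 = $380.50
Required cushion = 2 × $380.50 = $761.00
Surplus = $1,487.51 − $761.00 = $726.51

$726.51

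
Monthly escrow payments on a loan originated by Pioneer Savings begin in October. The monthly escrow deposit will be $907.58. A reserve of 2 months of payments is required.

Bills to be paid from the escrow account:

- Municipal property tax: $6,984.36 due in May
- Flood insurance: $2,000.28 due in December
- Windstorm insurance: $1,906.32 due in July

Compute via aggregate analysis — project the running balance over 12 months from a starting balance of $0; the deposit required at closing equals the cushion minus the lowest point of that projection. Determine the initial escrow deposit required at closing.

$3,630.32

Cushion = 2 × $907.58 = $1,815.16
Trial balance (start $0, +$907.58 each month, − disbursements):
  Oct: +$907.58 → $907.58
  Nov: +$907.58 → $1,815.16
  Dec: +$907.58 − $2,000.28 → $722.46
  Jan: +$907.58 → $1,630.04
  Feb: +$907.58 → $2,537.62
  Mar: +$907.58 → $3,445.20
  Apr: +$907.58 → $4,352.78
  May: +$907.58 − $6,984.36 → -$1,724.00
  Jun: +$907.58 → -$816.42
  Jul: +$907.58 − $1,906.32 → -$1,815.16
  Aug: +$907.58 → -$907.58
  Sep: +$907.58 → $0.00
Lowest trial balance = -$1,815.16 (Jul)
Initial deposit = cushion − low point = $1,815.16 − (-$1,815.16) = $3,630.32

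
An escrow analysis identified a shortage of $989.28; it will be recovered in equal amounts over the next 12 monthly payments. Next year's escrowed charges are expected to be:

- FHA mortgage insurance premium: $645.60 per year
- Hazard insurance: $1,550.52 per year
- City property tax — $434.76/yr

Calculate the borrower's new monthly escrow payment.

FHA mortgage insurance premium = $645.60 annually
Hazard insurance = $1,550.52 annually
City property tax = $434.76 annually
Total annual escrow = $645.60 + $1,550.52 + $434.76 = $2,630.88
Base monthly escrow = $2,630.88 ÷ 12 = $219.24
Shortage per month = $989.28 ÷ 12 = $82.44
New monthly escrow = $219.24 + $82.44 = $301.68

$301.68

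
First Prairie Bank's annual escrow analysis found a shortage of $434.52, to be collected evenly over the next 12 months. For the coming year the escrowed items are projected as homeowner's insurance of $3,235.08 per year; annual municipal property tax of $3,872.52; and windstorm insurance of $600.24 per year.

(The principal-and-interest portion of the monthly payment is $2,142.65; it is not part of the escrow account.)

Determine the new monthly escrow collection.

$678.53

Homeowner's insurance: $3,235.08
Municipal property tax: $3,872.52
Windstorm insurance: $600.24
Total annual escrow = $3,235.08 + $3,872.52 + $600.24 = $7,707.84
Monthly = $7,707.84 ÷ 12 = $642.32
Shortage spread = $434.52 / 12 = $36.21/mo
Adjusted monthly = $642.32 + $36.21 = $678.53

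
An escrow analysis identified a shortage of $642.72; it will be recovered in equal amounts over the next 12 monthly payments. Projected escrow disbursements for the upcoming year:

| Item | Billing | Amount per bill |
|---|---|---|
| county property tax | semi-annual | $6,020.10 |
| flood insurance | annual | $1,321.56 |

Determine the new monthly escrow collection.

$1,167.04

County property tax — $6,020.10 × 2 = $12,040.20 per year
Flood insurance — $1,321.56 per year
Annual escrow total = $12,040.20 + $1,321.56 = $13,361.76
Base monthly escrow = $13,361.76 / 12 = $1,113.48
Monthly shortage recovery: $642.72 ÷ 12 = $53.56
New monthly escrow = $1,113.48 + $53.56 = $1,167.04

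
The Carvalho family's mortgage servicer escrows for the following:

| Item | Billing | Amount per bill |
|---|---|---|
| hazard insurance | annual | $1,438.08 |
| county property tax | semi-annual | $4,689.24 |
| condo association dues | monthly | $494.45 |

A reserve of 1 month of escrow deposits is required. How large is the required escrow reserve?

$1,395.83

Hazard insurance: $1,438.08 per year
County property tax: $4,689.24 × 2 = $9,378.48 per year
Condo association dues: $494.45 × 12 = $5,933.40 per year
Combined annual = $1,438.08 + $9,378.48 + $5,933.40 = $16,749.96
Per month = $16,749.96 ÷ 12 = $1,395.83
Required cushion = 1 × $1,395.83 = $1,395.83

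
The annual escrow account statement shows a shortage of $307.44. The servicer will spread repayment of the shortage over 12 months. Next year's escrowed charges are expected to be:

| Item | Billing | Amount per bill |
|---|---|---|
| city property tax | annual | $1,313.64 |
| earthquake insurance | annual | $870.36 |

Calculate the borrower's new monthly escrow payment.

$207.62

City property tax = $1,313.64 annually
Earthquake insurance = $870.36 annually
Combined annual = $2,184.00
Monthly escrow = $2,184.00 / 12 = $182.00
Shortage spread = $307.44 ÷ 12 = $25.62/mo
New monthly escrow = $182.00 + $25.62 = $207.62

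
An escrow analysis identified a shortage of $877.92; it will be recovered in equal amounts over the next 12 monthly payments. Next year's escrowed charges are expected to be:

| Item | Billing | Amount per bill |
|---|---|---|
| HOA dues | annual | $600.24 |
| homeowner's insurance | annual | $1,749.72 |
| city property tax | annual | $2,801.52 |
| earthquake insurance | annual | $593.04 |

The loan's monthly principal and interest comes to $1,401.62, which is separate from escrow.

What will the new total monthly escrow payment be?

HOA dues — $600.24 per year
Homeowner's insurance — $1,749.72 per year
City property tax — $2,801.52 per year
Earthquake insurance — $593.04 per year
Total annual escrow = $600.24 + $1,749.72 + $2,801.52 + $593.04 = $5,744.52
Monthly = $5,744.52 / 12 = $478.71
Monthly shortage recovery: $877.92 ÷ 12 = $73.16
New monthly escrow = $478.71 + $73.16 = $551.87

$551.87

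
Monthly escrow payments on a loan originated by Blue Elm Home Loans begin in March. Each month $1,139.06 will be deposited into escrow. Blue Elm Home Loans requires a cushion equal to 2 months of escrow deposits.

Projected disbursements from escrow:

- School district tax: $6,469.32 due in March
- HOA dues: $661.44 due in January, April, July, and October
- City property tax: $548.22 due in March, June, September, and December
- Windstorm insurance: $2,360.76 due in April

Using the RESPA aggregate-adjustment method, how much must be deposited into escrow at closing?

$10,039.74

Cushion = 2 × $1,139.06 = $2,278.12
Trial balance (start $0, +$1,139.06 each month, − disbursements):
  Mar: +$1,139.06 − $7,017.54 → -$5,878.48
  Apr: +$1,139.06 − $3,022.20 → -$7,761.62
  May: +$1,139.06 → -$6,622.56
  Jun: +$1,139.06 − $548.22 → -$6,031.72
  Jul: +$1,139.06 − $661.44 → -$5,554.10
  Aug: +$1,139.06 → -$4,415.04
  Sep: +$1,139.06 − $548.22 → -$3,824.20
  Oct: +$1,139.06 − $661.44 → -$3,346.58
  Nov: +$1,139.06 → -$2,207.52
  Dec: +$1,139.06 − $548.22 → -$1,616.68
  Jan: +$1,139.06 − $661.44 → -$1,139.06
  Feb: +$1,139.06 → $0.00
Lowest trial balance = -$7,761.62 (Apr)
Initial deposit = cushion − low point = $2,278.12 − (-$7,761.62) = $10,039.74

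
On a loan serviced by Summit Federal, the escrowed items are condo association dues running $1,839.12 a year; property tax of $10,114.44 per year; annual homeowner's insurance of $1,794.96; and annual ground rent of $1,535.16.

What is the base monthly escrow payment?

$1,273.64

Condo association dues: $1,839.12 annually
Property tax: $10,114.44 annually
Homeowner's insurance: $1,794.96 annually
Ground rent: $1,535.16 annually
Total per year = $15,283.68
Per month = $15,283.68 / 12 = $1,273.64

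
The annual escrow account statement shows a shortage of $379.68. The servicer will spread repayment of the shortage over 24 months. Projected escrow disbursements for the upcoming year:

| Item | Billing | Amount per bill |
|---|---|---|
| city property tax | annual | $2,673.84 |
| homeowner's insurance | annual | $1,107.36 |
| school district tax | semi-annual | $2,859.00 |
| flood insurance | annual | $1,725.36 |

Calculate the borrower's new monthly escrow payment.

$951.20

City property tax: $2,673.84 per year
Homeowner's insurance: $1,107.36 per year
School district tax: $2,859.00 × 2 = $5,718.00 per year
Flood insurance: $1,725.36 per year
Annual escrow total = $2,673.84 + $1,107.36 + $5,718.00 + $1,725.36 = $11,224.56
Monthly escrow = $11,224.56 / 12 = $935.38
Shortage per month = $379.68 / 24 = $15.82
Adjusted monthly = $935.38 + $15.82 = $951.20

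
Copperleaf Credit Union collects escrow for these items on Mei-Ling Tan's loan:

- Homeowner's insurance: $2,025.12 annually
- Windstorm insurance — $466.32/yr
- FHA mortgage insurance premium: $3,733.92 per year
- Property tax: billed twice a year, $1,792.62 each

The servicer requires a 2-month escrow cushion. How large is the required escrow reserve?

$1,635.10

Homeowner's insurance — $2,025.12
Windstorm insurance — $466.32
FHA mortgage insurance premium — $3,733.92
Property tax — $1,792.62 × 2 = $3,585.24
Total per year = $2,025.12 + $466.32 + $3,733.92 + $3,585.24 = $9,810.60
Monthly = $9,810.60 / 12 = $817.55
Cushion = 2 × $817.55 = $1,635.10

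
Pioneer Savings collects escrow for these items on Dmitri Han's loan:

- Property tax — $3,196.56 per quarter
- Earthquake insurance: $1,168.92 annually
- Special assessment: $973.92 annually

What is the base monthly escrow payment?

Property tax — $3,196.56 × 4 = $12,786.24
Earthquake insurance — $1,168.92
Special assessment — $973.92
Annual escrow total = $12,786.24 + $1,168.92 + $973.92 = $14,929.08
Per month = $14,929.08 / 12 = $1,244.09

$1,244.09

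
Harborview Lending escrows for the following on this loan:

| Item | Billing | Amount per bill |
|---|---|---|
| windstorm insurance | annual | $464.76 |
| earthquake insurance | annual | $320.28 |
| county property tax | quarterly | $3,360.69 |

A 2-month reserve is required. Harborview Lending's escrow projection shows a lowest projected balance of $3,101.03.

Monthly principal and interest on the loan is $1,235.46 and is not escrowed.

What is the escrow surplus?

$729.73

Windstorm insurance — $464.76 per year
Earthquake insurance — $320.28 per year
County property tax — $3,360.69 × 4 = $13,442.76 per year
Annual escrow total = $464.76 + $320.28 + $13,442.76 = $14,227.80
Monthly = $14,227.80 / 12 = $1,185.65
Required cushion = 2 × $1,185.65 = $2,371.30
Excess over cushion: $3,101.03 − $2,371.30 = $729.73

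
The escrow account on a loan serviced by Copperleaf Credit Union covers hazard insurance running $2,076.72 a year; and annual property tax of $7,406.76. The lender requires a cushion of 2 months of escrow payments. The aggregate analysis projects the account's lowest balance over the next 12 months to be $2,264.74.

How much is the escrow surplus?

Hazard insurance — $2,076.72 annually
Property tax — $7,406.76 annually
Annual escrow total = $2,076.72 + $7,406.76 = $9,483.48
Monthly = $9,483.48 / 12 = $790.29
Required cushion = 2 × $790.29 = $1,580.58
Excess over cushion: $2,264.74 − $1,580.58 = $684.16

$684.16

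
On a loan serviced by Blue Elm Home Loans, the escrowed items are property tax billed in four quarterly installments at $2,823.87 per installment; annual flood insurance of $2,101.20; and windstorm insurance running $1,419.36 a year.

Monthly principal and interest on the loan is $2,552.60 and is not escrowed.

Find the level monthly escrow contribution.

Property tax = $2,823.87 × 4 = $11,295.48
Flood insurance = $2,101.20
Windstorm insurance = $1,419.36
Total annual escrow = $11,295.48 + $2,101.20 + $1,419.36 = $14,816.04
Monthly = $14,816.04 ÷ 12 = $1,234.67

$1,234.67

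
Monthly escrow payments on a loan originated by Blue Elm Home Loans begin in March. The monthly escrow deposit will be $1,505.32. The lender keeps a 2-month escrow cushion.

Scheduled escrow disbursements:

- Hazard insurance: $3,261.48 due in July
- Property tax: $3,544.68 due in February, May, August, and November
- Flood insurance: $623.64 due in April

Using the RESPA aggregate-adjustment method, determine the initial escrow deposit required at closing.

$4,953.20

Cushion = 2 × $1,505.32 = $3,010.64
Trial balance (start $0, +$1,505.32 each month, − disbursements):
  Mar: +$1,505.32 → $1,505.32
  Apr: +$1,505.32 − $623.64 → $2,387.00
  May: +$1,505.32 − $3,544.68 → $347.64
  Jun: +$1,505.32 → $1,852.96
  Jul: +$1,505.32 − $3,261.48 → $96.80
  Aug: +$1,505.32 − $3,544.68 → -$1,942.56
  Sep: +$1,505.32 → -$437.24
  Oct: +$1,505.32 → $1,068.08
  Nov: +$1,505.32 − $3,544.68 → -$971.28
  Dec: +$1,505.32 → $534.04
  Jan: +$1,505.32 → $2,039.36
  Feb: +$1,505.32 − $3,544.68 → $0.00
Lowest trial balance = -$1,942.56 (Aug)
Initial deposit = cushion − low point = $3,010.64 − (-$1,942.56) = $4,953.20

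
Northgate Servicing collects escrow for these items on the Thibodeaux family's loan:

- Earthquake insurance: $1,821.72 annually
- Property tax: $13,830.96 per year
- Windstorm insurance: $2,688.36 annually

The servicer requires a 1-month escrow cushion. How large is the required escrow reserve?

$1,528.42

Earthquake insurance = $1,821.72
Property tax = $13,830.96
Windstorm insurance = $2,688.36
Annual escrow total = $18,341.04
Base monthly escrow = $18,341.04 / 12 = $1,528.42
Cushion = 1 × $1,528.42 = $1,528.42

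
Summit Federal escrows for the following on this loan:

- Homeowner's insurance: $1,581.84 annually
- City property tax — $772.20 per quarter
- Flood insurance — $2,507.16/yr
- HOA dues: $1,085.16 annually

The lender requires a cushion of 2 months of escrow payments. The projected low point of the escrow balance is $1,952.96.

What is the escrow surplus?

Homeowner's insurance: $1,581.84 annually
City property tax: $772.20 × 4 = $3,088.80 annually
Flood insurance: $2,507.16 annually
HOA dues: $1,085.16 annually
Combined annual = $8,262.96
Base monthly escrow = $8,262.96 / 12 = $688.58
Cushion = 2 × $688.58 = $1,377.16
Excess over cushion: $1,952.96 − $1,377.16 = $575.80

$575.80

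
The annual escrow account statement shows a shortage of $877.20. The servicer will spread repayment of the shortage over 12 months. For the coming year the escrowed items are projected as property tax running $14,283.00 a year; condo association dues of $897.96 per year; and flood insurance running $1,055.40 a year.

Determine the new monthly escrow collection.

$1,426.13

Property tax = $14,283.00 annually
Condo association dues = $897.96 annually
Flood insurance = $1,055.40 annually
Combined annual = $14,283.00 + $897.96 + $1,055.40 = $16,236.36
Base monthly escrow = $16,236.36 / 12 = $1,353.03
Monthly shortage recovery: $877.20 / 12 = $73.10
New monthly escrow = $1,353.03 + $73.10 = $1,426.13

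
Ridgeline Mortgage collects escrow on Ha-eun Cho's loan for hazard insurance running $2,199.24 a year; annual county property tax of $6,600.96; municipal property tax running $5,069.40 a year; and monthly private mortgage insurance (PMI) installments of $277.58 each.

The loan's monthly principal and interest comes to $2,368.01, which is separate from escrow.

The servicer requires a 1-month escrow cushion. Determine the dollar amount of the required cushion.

$1,433.38

Hazard insurance: $2,199.24 per year
County property tax: $6,600.96 per year
Municipal property tax: $5,069.40 per year
Private mortgage insurance (PMI): $277.58 × 12 = $3,330.96 per year
Annual escrow total = $17,200.56
Per month = $17,200.56 / 12 = $1,433.38
Reserve = 1 × $1,433.38 = $1,433.38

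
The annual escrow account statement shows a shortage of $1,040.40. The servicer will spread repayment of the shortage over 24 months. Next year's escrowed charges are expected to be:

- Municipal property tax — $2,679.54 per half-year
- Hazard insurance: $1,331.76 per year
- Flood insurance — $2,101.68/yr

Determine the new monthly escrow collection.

$776.06

Municipal property tax — $2,679.54 × 2 = $5,359.08 annually
Hazard insurance — $1,331.76 annually
Flood insurance — $2,101.68 annually
Total per year = $5,359.08 + $1,331.76 + $2,101.68 = $8,792.52
Monthly escrow = $8,792.52 ÷ 12 = $732.71
Monthly shortage recovery: $1,040.40 ÷ 24 = $43.35
Adjusted monthly = $732.71 + $43.35 = $776.06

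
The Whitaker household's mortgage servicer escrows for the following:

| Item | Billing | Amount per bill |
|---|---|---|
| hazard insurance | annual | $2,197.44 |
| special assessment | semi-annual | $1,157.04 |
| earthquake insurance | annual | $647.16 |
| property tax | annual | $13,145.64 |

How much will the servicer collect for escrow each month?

Hazard insurance = $2,197.44 per year
Special assessment = $1,157.04 × 2 = $2,314.08 per year
Earthquake insurance = $647.16 per year
Property tax = $13,145.64 per year
Combined annual = $2,197.44 + $2,314.08 + $647.16 + $13,145.64 = $18,304.32
Monthly = $18,304.32 / 12 = $1,525.36

$1,525.36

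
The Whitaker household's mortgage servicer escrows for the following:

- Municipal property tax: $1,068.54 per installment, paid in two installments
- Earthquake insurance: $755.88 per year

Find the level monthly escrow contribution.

$241.08

Municipal property tax: $1,068.54 × 2 = $2,137.08 per year
Earthquake insurance: $755.88 per year
Annual escrow total = $2,137.08 + $755.88 = $2,892.96
Monthly = $2,892.96 / 12 = $241.08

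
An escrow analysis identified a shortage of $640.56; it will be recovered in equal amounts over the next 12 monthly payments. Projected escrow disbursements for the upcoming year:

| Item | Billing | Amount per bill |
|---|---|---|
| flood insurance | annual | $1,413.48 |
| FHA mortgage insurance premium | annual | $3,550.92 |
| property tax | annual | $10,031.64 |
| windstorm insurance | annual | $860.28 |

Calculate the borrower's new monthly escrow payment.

$1,374.74

Flood insurance = $1,413.48/yr
FHA mortgage insurance premium = $3,550.92/yr
Property tax = $10,031.64/yr
Windstorm insurance = $860.28/yr
Total per year = $15,856.32
Monthly = $15,856.32 ÷ 12 = $1,321.36
Shortage spread = $640.56 / 12 = $53.38/mo
New monthly escrow = $1,321.36 + $53.38 = $1,374.74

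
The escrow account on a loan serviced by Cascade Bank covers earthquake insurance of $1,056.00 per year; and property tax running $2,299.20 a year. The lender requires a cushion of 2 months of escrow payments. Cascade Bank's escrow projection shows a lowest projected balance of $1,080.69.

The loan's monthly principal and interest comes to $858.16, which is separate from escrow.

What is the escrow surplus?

$521.49

Earthquake insurance = $1,056.00 annually
Property tax = $2,299.20 annually
Annual escrow total = $3,355.20
Per month = $3,355.20 ÷ 12 = $279.60
Required cushion = 2 × $279.60 = $559.20
Excess over cushion: $1,080.69 − $559.20 = $521.49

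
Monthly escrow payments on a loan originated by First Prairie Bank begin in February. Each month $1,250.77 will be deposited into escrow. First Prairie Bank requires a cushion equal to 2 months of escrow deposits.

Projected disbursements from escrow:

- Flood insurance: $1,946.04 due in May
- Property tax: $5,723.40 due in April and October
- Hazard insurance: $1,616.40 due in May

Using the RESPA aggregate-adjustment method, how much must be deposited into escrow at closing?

$6,784.30

Cushion = 2 × $1,250.77 = $2,501.54
Trial balance (start $0, +$1,250.77 each month, − disbursements):
  Feb: +$1,250.77 → $1,250.77
  Mar: +$1,250.77 → $2,501.54
  Apr: +$1,250.77 − $5,723.40 → -$1,971.09
  May: +$1,250.77 − $3,562.44 → -$4,282.76
  Jun: +$1,250.77 → -$3,031.99
  Jul: +$1,250.77 → -$1,781.22
  Aug: +$1,250.77 → -$530.45
  Sep: +$1,250.77 → $720.32
  Oct: +$1,250.77 − $5,723.40 → -$3,752.31
  Nov: +$1,250.77 → -$2,501.54
  Dec: +$1,250.77 → -$1,250.77
  Jan: +$1,250.77 → $0.00
Lowest trial balance = -$4,282.76 (May)
Initial deposit = cushion − low point = $2,501.54 − (-$4,282.76) = $6,784.30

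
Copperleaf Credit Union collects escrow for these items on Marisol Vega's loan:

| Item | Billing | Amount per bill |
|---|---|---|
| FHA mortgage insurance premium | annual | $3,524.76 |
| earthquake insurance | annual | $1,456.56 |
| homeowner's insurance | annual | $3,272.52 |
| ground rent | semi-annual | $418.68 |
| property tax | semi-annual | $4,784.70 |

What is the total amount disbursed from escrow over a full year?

$18,660.60

FHA mortgage insurance premium — $3,524.76 per year
Earthquake insurance — $1,456.56 per year
Homeowner's insurance — $3,272.52 per year
Ground rent — $418.68 × 2 = $837.36 per year
Property tax — $4,784.70 × 2 = $9,569.40 per year
Total annual escrow = $3,524.76 + $1,456.56 + $3,272.52 + $837.36 + $9,569.40 = $18,660.60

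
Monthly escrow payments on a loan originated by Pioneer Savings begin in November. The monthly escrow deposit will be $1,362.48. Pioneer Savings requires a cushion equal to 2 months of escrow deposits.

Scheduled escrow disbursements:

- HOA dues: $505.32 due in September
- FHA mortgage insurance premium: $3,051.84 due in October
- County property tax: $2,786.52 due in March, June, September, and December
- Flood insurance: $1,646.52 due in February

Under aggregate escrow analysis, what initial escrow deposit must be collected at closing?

$3,132.12

Cushion = 2 × $1,362.48 = $2,724.96
Trial balance (start $0, +$1,362.48 each month, − disbursements):
  Nov: +$1,362.48 → $1,362.48
  Dec: +$1,362.48 − $2,786.52 → -$61.56
  Jan: +$1,362.48 → $1,300.92
  Feb: +$1,362.48 − $1,646.52 → $1,016.88
  Mar: +$1,362.48 − $2,786.52 → -$407.16
  Apr: +$1,362.48 → $955.32
  May: +$1,362.48 → $2,317.80
  Jun: +$1,362.48 − $2,786.52 → $893.76
  Jul: +$1,362.48 → $2,256.24
  Aug: +$1,362.48 → $3,618.72
  Sep: +$1,362.48 − $3,291.84 → $1,689.36
  Oct: +$1,362.48 − $3,051.84 → $0.00
Lowest trial balance = -$407.16 (Mar)
Initial deposit = cushion − low point = $2,724.96 − (-$407.16) = $3,132.12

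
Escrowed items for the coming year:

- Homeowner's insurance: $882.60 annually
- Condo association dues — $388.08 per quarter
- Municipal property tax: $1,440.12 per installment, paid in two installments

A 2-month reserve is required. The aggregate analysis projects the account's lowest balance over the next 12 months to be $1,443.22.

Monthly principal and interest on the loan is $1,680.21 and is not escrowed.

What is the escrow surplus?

$557.36

Homeowner's insurance — $882.60/yr
Condo association dues — $388.08 × 4 = $1,552.32/yr
Municipal property tax — $1,440.12 × 2 = $2,880.24/yr
Annual escrow total = $5,315.16
Base monthly escrow = $5,315.16 / 12 = $442.93
Cushion = 2 × $442.93 = $885.86
Excess over cushion: $1,443.22 − $885.86 = $557.36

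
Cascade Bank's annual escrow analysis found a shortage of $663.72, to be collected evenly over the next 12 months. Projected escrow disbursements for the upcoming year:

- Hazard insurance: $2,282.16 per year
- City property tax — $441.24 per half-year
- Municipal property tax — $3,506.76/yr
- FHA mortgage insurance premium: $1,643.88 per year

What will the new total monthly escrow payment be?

Hazard insurance — $2,282.16/yr
City property tax — $441.24 × 2 = $882.48/yr
Municipal property tax — $3,506.76/yr
FHA mortgage insurance premium — $1,643.88/yr
Total annual escrow = $2,282.16 + $882.48 + $3,506.76 + $1,643.88 = $8,315.28
Per month = $8,315.28 ÷ 12 = $692.94
Shortage per month = $663.72 / 12 = $55.31
Adjusted monthly = $692.94 + $55.31 = $748.25

$748.25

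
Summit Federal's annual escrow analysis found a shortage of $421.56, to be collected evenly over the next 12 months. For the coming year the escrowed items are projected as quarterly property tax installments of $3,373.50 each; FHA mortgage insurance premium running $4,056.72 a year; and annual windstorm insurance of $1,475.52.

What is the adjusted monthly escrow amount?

Property tax = $3,373.50 × 4 = $13,494.00
FHA mortgage insurance premium = $4,056.72
Windstorm insurance = $1,475.52
Total annual escrow = $13,494.00 + $4,056.72 + $1,475.52 = $19,026.24
Base monthly escrow = $19,026.24 / 12 = $1,585.52
Shortage spread = $421.56 / 12 = $35.13/mo
New monthly escrow = $1,585.52 + $35.13 = $1,620.65

$1,620.65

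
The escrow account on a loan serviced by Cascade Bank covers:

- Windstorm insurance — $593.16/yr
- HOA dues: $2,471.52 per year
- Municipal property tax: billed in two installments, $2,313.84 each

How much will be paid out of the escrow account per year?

$7,692.36

Windstorm insurance: $593.16 per year
HOA dues: $2,471.52 per year
Municipal property tax: $2,313.84 × 2 = $4,627.68 per year
Combined annual = $593.16 + $2,471.52 + $4,627.68 = $7,692.36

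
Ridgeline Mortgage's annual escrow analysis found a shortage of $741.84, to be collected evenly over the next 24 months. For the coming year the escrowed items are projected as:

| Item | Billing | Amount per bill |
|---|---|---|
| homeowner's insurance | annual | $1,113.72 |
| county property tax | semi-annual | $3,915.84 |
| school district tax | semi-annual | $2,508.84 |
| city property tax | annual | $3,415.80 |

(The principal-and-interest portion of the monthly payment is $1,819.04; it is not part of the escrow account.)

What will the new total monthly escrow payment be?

Homeowner's insurance: $1,113.72 annually
County property tax: $3,915.84 × 2 = $7,831.68 annually
School district tax: $2,508.84 × 2 = $5,017.68 annually
City property tax: $3,415.80 annually
Total per year = $17,378.88
Base monthly escrow = $17,378.88 ÷ 12 = $1,448.24
Shortage per month = $741.84 ÷ 24 = $30.91
Adjusted monthly = $1,448.24 + $30.91 = $1,479.15

$1,479.15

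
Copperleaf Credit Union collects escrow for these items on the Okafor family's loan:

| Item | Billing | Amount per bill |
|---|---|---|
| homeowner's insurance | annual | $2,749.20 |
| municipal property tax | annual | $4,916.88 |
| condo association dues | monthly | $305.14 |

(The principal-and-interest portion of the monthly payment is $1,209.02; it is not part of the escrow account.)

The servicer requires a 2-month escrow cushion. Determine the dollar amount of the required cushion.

$1,887.96

Homeowner's insurance — $2,749.20/yr
Municipal property tax — $4,916.88/yr
Condo association dues — $305.14 × 12 = $3,661.68/yr
Annual escrow total = $2,749.20 + $4,916.88 + $3,661.68 = $11,327.76
Monthly escrow = $11,327.76 / 12 = $943.98
Cushion = 2 × $943.98 = $1,887.96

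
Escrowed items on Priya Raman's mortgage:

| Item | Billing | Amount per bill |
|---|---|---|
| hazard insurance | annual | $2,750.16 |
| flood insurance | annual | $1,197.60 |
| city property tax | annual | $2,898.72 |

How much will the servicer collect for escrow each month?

Hazard insurance — $2,750.16/yr
Flood insurance — $1,197.60/yr
City property tax — $2,898.72/yr
Combined annual = $2,750.16 + $1,197.60 + $2,898.72 = $6,846.48
Per month = $6,846.48 / 12 = $570.54

$570.54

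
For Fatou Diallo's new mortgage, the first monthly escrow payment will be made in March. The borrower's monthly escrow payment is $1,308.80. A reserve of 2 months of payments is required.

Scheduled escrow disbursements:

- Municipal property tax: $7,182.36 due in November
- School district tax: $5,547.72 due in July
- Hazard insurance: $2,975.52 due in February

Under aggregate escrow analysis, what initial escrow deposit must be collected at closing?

Cushion = 2 × $1,308.80 = $2,617.60
Trial balance (start $0, +$1,308.80 each month, − disbursements):
  Mar: +$1,308.80 → $1,308.80
  Apr: +$1,308.80 → $2,617.60
  May: +$1,308.80 → $3,926.40
  Jun: +$1,308.80 → $5,235.20
  Jul: +$1,308.80 − $5,547.72 → $996.28
  Aug: +$1,308.80 → $2,305.08
  Sep: +$1,308.80 → $3,613.88
  Oct: +$1,308.80 → $4,922.68
  Nov: +$1,308.80 − $7,182.36 → -$950.88
  Dec: +$1,308.80 → $357.92
  Jan: +$1,308.80 → $1,666.72
  Feb: +$1,308.80 − $2,975.52 → $0.00
Lowest trial balance = -$950.88 (Nov)
Initial deposit = cushion − low point = $2,617.60 − (-$950.88) = $3,568.48

$3,568.48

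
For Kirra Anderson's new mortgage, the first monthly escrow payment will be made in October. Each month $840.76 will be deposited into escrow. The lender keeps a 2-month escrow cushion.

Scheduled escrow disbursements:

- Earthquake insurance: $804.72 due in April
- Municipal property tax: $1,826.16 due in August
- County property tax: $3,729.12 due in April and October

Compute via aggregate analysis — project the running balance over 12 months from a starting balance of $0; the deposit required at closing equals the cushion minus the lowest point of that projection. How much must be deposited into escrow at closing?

Cushion = 2 × $840.76 = $1,681.52
Trial balance (start $0, +$840.76 each month, − disbursements):
  Oct: +$840.76 − $3,729.12 → -$2,888.36
  Nov: +$840.76 → -$2,047.60
  Dec: +$840.76 → -$1,206.84
  Jan: +$840.76 → -$366.08
  Feb: +$840.76 → $474.68
  Mar: +$840.76 → $1,315.44
  Apr: +$840.76 − $4,533.84 → -$2,377.64
  May: +$840.76 → -$1,536.88
  Jun: +$840.76 → -$696.12
  Jul: +$840.76 → $144.64
  Aug: +$840.76 − $1,826.16 → -$840.76
  Sep: +$840.76 → $0.00
Lowest trial balance = -$2,888.36 (Oct)
Initial deposit = cushion − low point = $1,681.52 − (-$2,888.36) = $4,569.88

$4,569.88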